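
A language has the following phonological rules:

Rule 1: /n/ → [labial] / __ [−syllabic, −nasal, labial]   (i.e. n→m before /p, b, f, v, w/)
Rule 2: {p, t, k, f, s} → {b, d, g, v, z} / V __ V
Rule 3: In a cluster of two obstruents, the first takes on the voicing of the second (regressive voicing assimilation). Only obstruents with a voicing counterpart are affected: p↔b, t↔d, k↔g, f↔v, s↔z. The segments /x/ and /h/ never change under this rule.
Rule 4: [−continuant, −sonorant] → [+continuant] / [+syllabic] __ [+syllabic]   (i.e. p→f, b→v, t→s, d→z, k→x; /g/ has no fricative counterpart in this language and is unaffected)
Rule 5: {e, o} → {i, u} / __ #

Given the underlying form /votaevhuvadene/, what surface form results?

Rule 1 (nasal place assimilation): no segment meets the environment; /votaevhuvadene/ is unchanged.
Rule 2 (intervocalic voicing): /t/ is a voiceless obstruent between vowels /o/ and /a/, so it voices to [d]. /votaevhuvadene/ → vodaevhuvadene.
Rule 3 (regressive voicing assimilation): /v/ precedes the voiceless obstruent /h/, so it devoices to [f] by assimilation. /vodaevhuvadene/ → vodaefhuvadene.
Rule 4 (intervocalic spirantization): /d/ is a stop between vowels /o/ and /a/, so it spirantizes to the fricative [z]. /d/ is a stop between vowels /a/ and /e/, so it spirantizes to the fricative [z]. /vodaefhuvadene/ → vozaefhuvazene.
Rule 5 (final vowel raising): /e/ is a mid vowel in word-final position, so it raises to [i]. /vozaefhuvazene/ → vozaefhuvazeni.

vozaefhuvazeni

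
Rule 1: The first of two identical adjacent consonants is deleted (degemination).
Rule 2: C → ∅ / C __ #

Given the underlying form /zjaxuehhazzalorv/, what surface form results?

Rule 1 (degemination): /hh/ is a geminate; the first /h/ deletes. /zz/ is a geminate; the first /z/ deletes. /zjaxuehhazzalorv/ → zjaxuehazalorv.
Rule 2 (final cluster simplification): /v/ is the second consonant of a word-final cluster /rv/, so it deletes. /zjaxuehazalorv/ → zjaxuehazalor.

zjaxuehazalor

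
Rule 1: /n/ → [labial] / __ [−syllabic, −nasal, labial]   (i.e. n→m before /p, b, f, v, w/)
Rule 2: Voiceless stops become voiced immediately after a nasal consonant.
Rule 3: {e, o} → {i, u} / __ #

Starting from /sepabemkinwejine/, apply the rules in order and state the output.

sepabemgimwejini

Rule 1 (nasal place assimilation): /n/ precedes the labial consonant /w/, so it assimilates in place to [m]. /sepabemkinwejine/ → sepabemkimwejine.
Rule 2 (post-nasal voicing): /k/ is a voiceless stop immediately after the nasal /m/, so it voices to [g]. /sepabemkimwejine/ → sepabemgimwejine.
Rule 3 (final vowel raising): /e/ is a mid vowel in word-final position, so it raises to [i]. /sepabemgimwejine/ → sepabemgimwejini.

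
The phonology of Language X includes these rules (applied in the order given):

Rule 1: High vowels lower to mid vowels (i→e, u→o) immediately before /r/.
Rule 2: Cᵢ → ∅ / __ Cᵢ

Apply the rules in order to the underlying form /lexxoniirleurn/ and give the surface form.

Rule 1 (pre-rhotic lowering): /i/ is a high vowel immediately before /r/, so it lowers to [e]. /u/ is a high vowel immediately before /r/, so it lowers to [o]. /lexxoniirleurn/ → lexxonierleorn.
Rule 2 (degemination): /xx/ is a geminate; the first /x/ deletes. /lexxonierleorn/ → lexonierleorn.

lexonierleorn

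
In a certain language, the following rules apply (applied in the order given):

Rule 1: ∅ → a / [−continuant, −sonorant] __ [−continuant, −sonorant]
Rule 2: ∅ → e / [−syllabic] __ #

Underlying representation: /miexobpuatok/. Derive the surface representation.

miexobapuatoke

Rule 1 (stop-cluster a-epenthesis): /b/ and /p/ form a stop–stop cluster, so [a] is inserted between them. /miexobpuatok/ → miexobapuatok.
Rule 2 (final e-epenthesis): the form ends in the consonant /k/, so [e] is inserted word-finally. /miexobapuatok/ → miexobapuatoke.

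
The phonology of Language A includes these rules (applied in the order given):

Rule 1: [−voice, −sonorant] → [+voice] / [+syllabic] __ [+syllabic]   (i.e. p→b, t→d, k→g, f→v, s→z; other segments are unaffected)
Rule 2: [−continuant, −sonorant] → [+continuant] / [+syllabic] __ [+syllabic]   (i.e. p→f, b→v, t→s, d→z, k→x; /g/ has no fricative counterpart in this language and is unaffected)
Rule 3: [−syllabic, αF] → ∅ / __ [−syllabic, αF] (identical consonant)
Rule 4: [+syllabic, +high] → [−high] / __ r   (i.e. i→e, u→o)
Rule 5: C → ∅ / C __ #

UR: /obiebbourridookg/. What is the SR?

ovieboorizook

Rule 1 (intervocalic voicing): no segment meets the environment; /obiebbourridookg/ is unchanged.
Rule 2 (intervocalic spirantization): /b/ is a stop between vowels /o/ and /i/, so it spirantizes to the fricative [v]. /d/ is a stop between vowels /i/ and /o/, so it spirantizes to the fricative [z]. /obiebbourridookg/ → oviebbourrizookg.
Rule 3 (degemination): /bb/ is a geminate; the first /b/ deletes. /rr/ is a geminate; the first /r/ deletes. /oviebbourrizookg/ → oviebourizookg.
Rule 4 (pre-rhotic lowering): /u/ is a high vowel immediately before /r/, so it lowers to [o]. /oviebourizookg/ → ovieboorizookg.
Rule 5 (final cluster simplification): /g/ is the second consonant of a word-final cluster /kg/, so it deletes. /ovieboorizookg/ → ovieboorizook.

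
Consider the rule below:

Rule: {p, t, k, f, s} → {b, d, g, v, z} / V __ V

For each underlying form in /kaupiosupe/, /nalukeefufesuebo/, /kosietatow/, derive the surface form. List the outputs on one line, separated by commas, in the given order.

kaubiozube, nalugeevuvezuebo, koziedadow

/kaupiosupe/: /p/ is a voiceless obstruent between vowels /u/ and /i/, so it voices to [b]. /s/ is a voiceless obstruent between vowels /o/ and /u/, so it voices to [z]. /p/ is a voiceless obstruent between vowels /u/ and /e/, so it voices to [b]. → [kaubiozube].
/nalukeefufesuebo/: /k/ is a voiceless obstruent between vowels /u/ and /e/, so it voices to [g]. /f/ is a voiceless obstruent between vowels /e/ and /u/, so it voices to [v]. /f/ is a voiceless obstruent between vowels /u/ and /e/, so it voices to [v]. /s/ is a voiceless obstruent between vowels /e/ and /u/, so it voices to [z]. → [nalugeevuvezuebo].
/kosietatow/: /s/ is a voiceless obstruent between vowels /o/ and /i/, so it voices to [z]. /t/ is a voiceless obstruent between vowels /e/ and /a/, so it voices to [d]. /t/ is a voiceless obstruent between vowels /a/ and /o/, so it voices to [d]. → [koziedadow].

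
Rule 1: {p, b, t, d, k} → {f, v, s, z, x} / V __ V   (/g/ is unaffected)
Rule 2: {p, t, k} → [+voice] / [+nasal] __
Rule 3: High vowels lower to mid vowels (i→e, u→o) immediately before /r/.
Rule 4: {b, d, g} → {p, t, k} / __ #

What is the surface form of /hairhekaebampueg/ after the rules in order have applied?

haerhexaevambuek

Rule 1 (intervocalic spirantization): /k/ is a stop between vowels /e/ and /a/, so it spirantizes to the fricative [x]. /b/ is a stop between vowels /e/ and /a/, so it spirantizes to the fricative [v]. /hairhekaebampueg/ → hairhexaevampueg.
Rule 2 (post-nasal voicing): /p/ is a voiceless stop immediately after the nasal /m/, so it voices to [b]. /hairhexaevampueg/ → hairhexaevambueg.
Rule 3 (pre-rhotic lowering): /i/ is a high vowel immediately before /r/, so it lowers to [e]. /hairhexaevambueg/ → haerhexaevambueg.
Rule 4 (final devoicing): /g/ is a voiced stop in word-final position, so it devoices to [k]. /haerhexaevambueg/ → haerhexaevambuek.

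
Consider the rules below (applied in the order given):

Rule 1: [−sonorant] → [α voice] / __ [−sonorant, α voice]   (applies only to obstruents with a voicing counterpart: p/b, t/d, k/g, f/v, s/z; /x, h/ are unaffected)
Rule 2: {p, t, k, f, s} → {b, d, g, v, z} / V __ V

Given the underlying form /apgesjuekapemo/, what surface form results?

Rule 1 (regressive voicing assimilation): /p/ precedes the voiced obstruent /g/, so it voices to [b] by assimilation. /apgesjuekapemo/ → abgesjuekapemo.
Rule 2 (intervocalic voicing): /k/ is a voiceless obstruent between vowels /e/ and /a/, so it voices to [g]. /p/ is a voiceless obstruent between vowels /a/ and /e/, so it voices to [b]. /abgesjuekapemo/ → abgesjuegabemo.

abgesjuegabemo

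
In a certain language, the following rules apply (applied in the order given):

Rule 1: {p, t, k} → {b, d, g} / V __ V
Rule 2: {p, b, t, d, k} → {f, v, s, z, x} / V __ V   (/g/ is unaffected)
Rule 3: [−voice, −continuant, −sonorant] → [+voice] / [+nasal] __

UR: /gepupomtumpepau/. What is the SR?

Rule 1 (intervocalic voicing): /p/ is a voiceless stop between vowels /e/ and /u/, so it voices to [b]. /p/ is a voiceless stop between vowels /u/ and /o/, so it voices to [b]. /p/ is a voiceless stop between vowels /e/ and /a/, so it voices to [b]. /gepupomtumpepau/ → gebubomtumpebau.
Rule 2 (intervocalic spirantization): /b/ is a stop between vowels /e/ and /u/, so it spirantizes to the fricative [v]. /b/ is a stop between vowels /u/ and /o/, so it spirantizes to the fricative [v]. /b/ is a stop between vowels /e/ and /a/, so it spirantizes to the fricative [v]. /gebubomtumpebau/ → gevuvomtumpevau.
Rule 3 (post-nasal voicing): /t/ is a voiceless stop immediately after the nasal /m/, so it voices to [d]. /p/ is a voiceless stop immediately after the nasal /m/, so it voices to [b]. /gevuvomtumpevau/ → gevuvomdumbevau.

gevuvomdumbevau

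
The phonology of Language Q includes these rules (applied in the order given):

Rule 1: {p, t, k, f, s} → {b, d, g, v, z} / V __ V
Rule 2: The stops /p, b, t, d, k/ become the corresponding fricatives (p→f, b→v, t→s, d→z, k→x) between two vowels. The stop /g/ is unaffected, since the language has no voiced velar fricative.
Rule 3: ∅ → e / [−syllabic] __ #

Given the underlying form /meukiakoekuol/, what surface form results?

Rule 1 (intervocalic voicing): /k/ is a voiceless obstruent between vowels /u/ and /i/, so it voices to [g]. /k/ is a voiceless obstruent between vowels /a/ and /o/, so it voices to [g]. /k/ is a voiceless obstruent between vowels /e/ and /u/, so it voices to [g]. /meukiakoekuol/ → meugiagoeguol.
Rule 2 (intervocalic spirantization): no segment meets the environment; /meugiagoeguol/ is unchanged.
Rule 3 (final e-epenthesis): the form ends in the consonant /l/, so [e] is inserted word-finally. /meugiagoeguol/ → meugiagoeguole.

meugiagoeguole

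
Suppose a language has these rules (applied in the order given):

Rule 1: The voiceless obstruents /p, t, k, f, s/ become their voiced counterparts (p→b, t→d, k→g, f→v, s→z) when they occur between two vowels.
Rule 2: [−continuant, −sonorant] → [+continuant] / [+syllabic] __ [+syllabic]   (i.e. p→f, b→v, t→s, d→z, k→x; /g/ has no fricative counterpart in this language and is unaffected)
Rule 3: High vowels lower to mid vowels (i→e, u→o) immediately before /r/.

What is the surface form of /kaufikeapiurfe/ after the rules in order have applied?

kauvigeaviorfe

Rule 1 (intervocalic voicing): /f/ is a voiceless obstruent between vowels /u/ and /i/, so it voices to [v]. /k/ is a voiceless obstruent between vowels /i/ and /e/, so it voices to [g]. /p/ is a voiceless obstruent between vowels /a/ and /i/, so it voices to [b]. /kaufikeapiurfe/ → kauvigeabiurfe.
Rule 2 (intervocalic spirantization): /b/ is a stop between vowels /a/ and /i/, so it spirantizes to the fricative [v]. /kauvigeabiurfe/ → kauvigeaviurfe.
Rule 3 (pre-rhotic lowering): /u/ is a high vowel immediately before /r/, so it lowers to [o]. /kauvigeaviurfe/ → kauvigeaviorfe.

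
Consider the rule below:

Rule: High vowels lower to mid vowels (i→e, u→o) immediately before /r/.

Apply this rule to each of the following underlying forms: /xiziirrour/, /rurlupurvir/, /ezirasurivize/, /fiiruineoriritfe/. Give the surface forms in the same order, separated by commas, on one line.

/xiziirrour/: /i/ is a high vowel immediately before /r/, so it lowers to [e]. /u/ is a high vowel immediately before /r/, so it lowers to [o]. → [xizierroor].
/rurlupurvir/: /u/ is a high vowel immediately before /r/, so it lowers to [o]. /u/ is a high vowel immediately before /r/, so it lowers to [o]. /i/ is a high vowel immediately before /r/, so it lowers to [e]. → [rorluporver].
/ezirasurivize/: /i/ is a high vowel immediately before /r/, so it lowers to [e]. /u/ is a high vowel immediately before /r/, so it lowers to [o]. → [ezerasorivize].
/fiiruineoriritfe/: /i/ is a high vowel immediately before /r/, so it lowers to [e]. /i/ is a high vowel immediately before /r/, so it lowers to [e]. → [fieruineoreritfe].

xizierroor, rorluporver, ezerasorivize, fieruineoreritfe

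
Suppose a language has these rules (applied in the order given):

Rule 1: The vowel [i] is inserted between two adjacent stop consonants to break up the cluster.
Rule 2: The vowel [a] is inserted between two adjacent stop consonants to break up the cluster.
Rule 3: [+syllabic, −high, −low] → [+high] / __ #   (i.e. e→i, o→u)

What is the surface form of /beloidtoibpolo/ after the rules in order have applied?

Rule 1 (stop-cluster i-epenthesis): /d/ and /t/ form a stop–stop cluster, so [i] is inserted between them. /b/ and /p/ form a stop–stop cluster, so [i] is inserted between them. /beloidtoibpolo/ → beloiditoibipolo.
Rule 2 (stop-cluster a-epenthesis): no segment meets the environment; /beloiditoibipolo/ is unchanged.
Rule 3 (final vowel raising): /o/ is a mid vowel in word-final position, so it raises to [u]. /beloiditoibipolo/ → beloiditoibipolu.

beloiditoibipolu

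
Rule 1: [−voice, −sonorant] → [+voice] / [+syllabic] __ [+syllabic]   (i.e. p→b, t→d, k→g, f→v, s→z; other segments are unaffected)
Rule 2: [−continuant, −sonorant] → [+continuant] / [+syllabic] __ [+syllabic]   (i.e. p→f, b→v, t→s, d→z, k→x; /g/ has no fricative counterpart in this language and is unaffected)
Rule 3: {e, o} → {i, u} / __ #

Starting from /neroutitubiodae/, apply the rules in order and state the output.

Rule 1 (intervocalic voicing): /t/ is a voiceless obstruent between vowels /u/ and /i/, so it voices to [d]. /t/ is a voiceless obstruent between vowels /i/ and /u/, so it voices to [d]. /neroutitubiodae/ → neroudidubiodae.
Rule 2 (intervocalic spirantization): /d/ is a stop between vowels /u/ and /i/, so it spirantizes to the fricative [z]. /d/ is a stop between vowels /i/ and /u/, so it spirantizes to the fricative [z]. /b/ is a stop between vowels /u/ and /i/, so it spirantizes to the fricative [v]. /d/ is a stop between vowels /o/ and /a/, so it spirantizes to the fricative [z]. /neroudidubiodae/ → nerouzizuviozae.
Rule 3 (final vowel raising): /e/ is a mid vowel in word-final position, so it raises to [i]. /nerouzizuviozae/ → nerouzizuviozai.

nerouzizuviozai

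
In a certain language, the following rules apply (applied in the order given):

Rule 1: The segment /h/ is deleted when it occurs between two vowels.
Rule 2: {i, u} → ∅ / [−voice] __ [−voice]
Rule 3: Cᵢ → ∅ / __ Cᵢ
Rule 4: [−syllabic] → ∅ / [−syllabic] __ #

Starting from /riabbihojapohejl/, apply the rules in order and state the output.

riabiojapoej

Rule 1 (intervocalic h-deletion): /h/ occurs between vowels /i/ and /o/, so it deletes. /h/ occurs between vowels /o/ and /e/, so it deletes. /riabbihojapohejl/ → riabbiojapoejl.
Rule 2 (high vowel syncope): no segment meets the environment; /riabbiojapoejl/ is unchanged.
Rule 3 (degemination): /bb/ is a geminate; the first /b/ deletes. /riabbiojapoejl/ → riabiojapoejl.
Rule 4 (final cluster simplification): /l/ is the second consonant of a word-final cluster /jl/, so it deletes. /riabiojapoejl/ → riabiojapoej.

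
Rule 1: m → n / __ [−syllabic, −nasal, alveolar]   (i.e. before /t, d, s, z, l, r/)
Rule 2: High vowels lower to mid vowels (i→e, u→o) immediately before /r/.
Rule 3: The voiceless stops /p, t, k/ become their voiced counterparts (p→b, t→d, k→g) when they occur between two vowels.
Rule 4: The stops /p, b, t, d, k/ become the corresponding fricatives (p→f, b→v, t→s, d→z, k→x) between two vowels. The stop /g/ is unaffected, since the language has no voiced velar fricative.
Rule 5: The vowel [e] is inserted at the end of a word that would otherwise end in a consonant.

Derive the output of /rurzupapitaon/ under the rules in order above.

rorzuvavizaone

Rule 1 (nasal place assimilation): no segment meets the environment; /rurzupapitaon/ is unchanged.
Rule 2 (pre-rhotic lowering): /u/ is a high vowel immediately before /r/, so it lowers to [o]. /rurzupapitaon/ → rorzupapitaon.
Rule 3 (intervocalic voicing): /p/ is a voiceless stop between vowels /u/ and /a/, so it voices to [b]. /p/ is a voiceless stop between vowels /a/ and /i/, so it voices to [b]. /t/ is a voiceless stop between vowels /i/ and /a/, so it voices to [d]. /rorzupapitaon/ → rorzubabidaon.
Rule 4 (intervocalic spirantization): /b/ is a stop between vowels /u/ and /a/, so it spirantizes to the fricative [v]. /b/ is a stop between vowels /a/ and /i/, so it spirantizes to the fricative [v]. /d/ is a stop between vowels /i/ and /a/, so it spirantizes to the fricative [z]. /rorzubabidaon/ → rorzuvavizaon.
Rule 5 (final e-epenthesis): the form ends in the consonant /n/, so [e] is inserted word-finally. /rorzuvavizaon/ → rorzuvavizaone.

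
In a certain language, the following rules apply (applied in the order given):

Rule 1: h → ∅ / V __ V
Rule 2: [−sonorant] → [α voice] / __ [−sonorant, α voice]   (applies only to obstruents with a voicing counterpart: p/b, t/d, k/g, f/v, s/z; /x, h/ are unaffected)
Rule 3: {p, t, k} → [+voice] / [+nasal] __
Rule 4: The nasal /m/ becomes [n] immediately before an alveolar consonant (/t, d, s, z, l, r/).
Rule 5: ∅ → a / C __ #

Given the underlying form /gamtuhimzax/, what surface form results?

ganduinzaxa

Rule 1 (intervocalic h-deletion): /h/ occurs between vowels /u/ and /i/, so it deletes. /gamtuhimzax/ → gamtuimzax.
Rule 2 (regressive voicing assimilation): no segment meets the environment; /gamtuimzax/ is unchanged.
Rule 3 (post-nasal voicing): /t/ is a voiceless stop immediately after the nasal /m/, so it voices to [d]. /gamtuimzax/ → gamduimzax.
Rule 4 (nasal place assimilation): /m/ precedes the alveolar consonant /d/, so it assimilates in place to [n]. /m/ precedes the alveolar consonant /z/, so it assimilates in place to [n]. /gamduimzax/ → ganduinzax.
Rule 5 (final a-epenthesis): the form ends in the consonant /x/, so [a] is inserted word-finally. /ganduinzax/ → ganduinzaxa.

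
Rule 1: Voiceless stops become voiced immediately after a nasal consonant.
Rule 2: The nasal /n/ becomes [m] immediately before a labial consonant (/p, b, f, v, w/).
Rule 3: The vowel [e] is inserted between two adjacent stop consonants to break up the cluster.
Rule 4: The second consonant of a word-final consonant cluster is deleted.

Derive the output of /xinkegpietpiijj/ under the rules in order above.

Rule 1 (post-nasal voicing): /k/ is a voiceless stop immediately after the nasal /n/, so it voices to [g]. /xinkegpietpiijj/ → xingegpietpiijj.
Rule 2 (nasal place assimilation): no segment meets the environment; /xingegpietpiijj/ is unchanged.
Rule 3 (stop-cluster e-epenthesis): /g/ and /p/ form a stop–stop cluster, so [e] is inserted between them. /t/ and /p/ form a stop–stop cluster, so [e] is inserted between them. /xingegpietpiijj/ → xingegepietepiijj.
Rule 4 (final cluster simplification): /j/ is the second consonant of a word-final cluster /jj/, so it deletes. /xingegepietepiijj/ → xingegepietepiij.

xingegepietepiij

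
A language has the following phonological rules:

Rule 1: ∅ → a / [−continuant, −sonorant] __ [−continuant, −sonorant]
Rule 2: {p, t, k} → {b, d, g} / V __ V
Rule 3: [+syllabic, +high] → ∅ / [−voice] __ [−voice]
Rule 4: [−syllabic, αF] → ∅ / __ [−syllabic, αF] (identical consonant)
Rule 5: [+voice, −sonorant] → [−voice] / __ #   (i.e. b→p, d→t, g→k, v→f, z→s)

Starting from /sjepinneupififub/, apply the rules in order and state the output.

sjebineubifup

Rule 1 (stop-cluster a-epenthesis): no segment meets the environment; /sjepinneupififub/ is unchanged.
Rule 2 (intervocalic voicing): /p/ is a voiceless stop between vowels /e/ and /i/, so it voices to [b]. /p/ is a voiceless stop between vowels /u/ and /i/, so it voices to [b]. /sjepinneupififub/ → sjebinneubififub.
Rule 3 (high vowel syncope): /i/ is a high vowel flanked by voiceless consonants /f/ and /f/, so it deletes. /sjebinneubififub/ → sjebinneubiffub.
Rule 4 (degemination): /nn/ is a geminate; the first /n/ deletes. /ff/ is a geminate; the first /f/ deletes. /sjebinneubiffub/ → sjebineubifub.
Rule 5 (final devoicing): /b/ is a voiced obstruent in word-final position, so it devoices to [p]. /sjebineubifub/ → sjebineubifup.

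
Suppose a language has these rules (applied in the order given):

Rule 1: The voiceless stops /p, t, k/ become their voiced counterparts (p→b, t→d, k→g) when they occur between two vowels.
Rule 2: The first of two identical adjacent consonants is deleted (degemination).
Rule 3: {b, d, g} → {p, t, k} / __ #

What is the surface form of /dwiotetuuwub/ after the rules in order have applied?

Rule 1 (intervocalic voicing): /t/ is a voiceless stop between vowels /o/ and /e/, so it voices to [d]. /t/ is a voiceless stop between vowels /e/ and /u/, so it voices to [d]. /dwiotetuuwub/ → dwiodeduuwub.
Rule 2 (degemination): no segment meets the environment; /dwiodeduuwub/ is unchanged.
Rule 3 (final devoicing): /b/ is a voiced stop in word-final position, so it devoices to [p]. /dwiodeduuwub/ → dwiodeduuwup.

dwiodeduuwup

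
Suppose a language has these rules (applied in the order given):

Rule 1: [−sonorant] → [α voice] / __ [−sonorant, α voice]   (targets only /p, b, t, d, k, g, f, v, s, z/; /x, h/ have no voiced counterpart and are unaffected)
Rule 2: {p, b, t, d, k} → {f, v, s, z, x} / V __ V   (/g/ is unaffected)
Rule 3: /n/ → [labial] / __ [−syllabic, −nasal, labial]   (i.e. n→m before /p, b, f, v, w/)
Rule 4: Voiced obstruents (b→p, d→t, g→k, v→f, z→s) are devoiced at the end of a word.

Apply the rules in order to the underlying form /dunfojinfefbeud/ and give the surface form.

Rule 1 (regressive voicing assimilation): /f/ precedes the voiced obstruent /b/, so it voices to [v] by assimilation. /dunfojinfefbeud/ → dunfojinfevbeud.
Rule 2 (intervocalic spirantization): no segment meets the environment; /dunfojinfevbeud/ is unchanged.
Rule 3 (nasal place assimilation): /n/ precedes the labial consonant /f/, so it assimilates in place to [m]. /n/ precedes the labial consonant /f/, so it assimilates in place to [m]. /dunfojinfevbeud/ → dumfojimfevbeud.
Rule 4 (final devoicing): /d/ is a voiced obstruent in word-final position, so it devoices to [t]. /dumfojimfevbeud/ → dumfojimfevbeut.

dumfojimfevbeut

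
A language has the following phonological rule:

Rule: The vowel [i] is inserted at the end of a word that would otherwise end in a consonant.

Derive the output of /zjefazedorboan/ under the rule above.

the form ends in the consonant /n/, so [i] is inserted word-finally.
Surface form: [zjefazedorboani].

zjefazedorboani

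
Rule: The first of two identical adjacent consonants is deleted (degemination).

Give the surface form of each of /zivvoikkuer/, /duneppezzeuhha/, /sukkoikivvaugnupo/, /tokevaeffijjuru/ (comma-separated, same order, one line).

/zivvoikkuer/: /vv/ is a geminate; the first /v/ deletes. /kk/ is a geminate; the first /k/ deletes. → [zivoikuer].
/duneppezzeuhha/: /pp/ is a geminate; the first /p/ deletes. /zz/ is a geminate; the first /z/ deletes. /hh/ is a geminate; the first /h/ deletes. → [dunepezeuha].
/sukkoikivvaugnupo/: /kk/ is a geminate; the first /k/ deletes. /vv/ is a geminate; the first /v/ deletes. → [sukoikivaugnupo].
/tokevaeffijjuru/: /ff/ is a geminate; the first /f/ deletes. /jj/ is a geminate; the first /j/ deletes. → [tokevaefijuru].

zivoikuer, dunepezeuha, sukoikivaugnupo, tokevaefijuru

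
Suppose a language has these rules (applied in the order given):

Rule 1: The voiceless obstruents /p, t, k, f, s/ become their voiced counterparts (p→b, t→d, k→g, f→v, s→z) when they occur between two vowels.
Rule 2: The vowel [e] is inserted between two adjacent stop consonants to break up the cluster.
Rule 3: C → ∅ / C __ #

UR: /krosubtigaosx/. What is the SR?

krozubetigaos

Rule 1 (intervocalic voicing): /s/ is a voiceless obstruent between vowels /o/ and /u/, so it voices to [z]. /krosubtigaosx/ → krozubtigaosx.
Rule 2 (stop-cluster e-epenthesis): /b/ and /t/ form a stop–stop cluster, so [e] is inserted between them. /krozubtigaosx/ → krozubetigaosx.
Rule 3 (final cluster simplification): /x/ is the second consonant of a word-final cluster /sx/, so it deletes. /krozubetigaosx/ → krozubetigaos.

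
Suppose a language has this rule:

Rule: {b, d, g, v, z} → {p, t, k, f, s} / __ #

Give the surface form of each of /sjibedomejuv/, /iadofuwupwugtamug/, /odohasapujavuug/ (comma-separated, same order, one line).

sjibedomejuf, iadofuwupwugtamuk, odohasapujavuuk

/sjibedomejuv/: /v/ is a voiced obstruent in word-final position, so it devoices to [f]. → [sjibedomejuf].
/iadofuwupwugtamug/: /g/ is a voiced obstruent in word-final position, so it devoices to [k]. → [iadofuwupwugtamuk].
/odohasapujavuug/: /g/ is a voiced obstruent in word-final position, so it devoices to [k]. → [odohasapujavuuk].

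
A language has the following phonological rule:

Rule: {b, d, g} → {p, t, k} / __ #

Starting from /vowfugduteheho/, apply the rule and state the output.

No segment of /vowfugduteheho/ meets the structural description of the rule, so the form surfaces unchanged.

vowfugduteheho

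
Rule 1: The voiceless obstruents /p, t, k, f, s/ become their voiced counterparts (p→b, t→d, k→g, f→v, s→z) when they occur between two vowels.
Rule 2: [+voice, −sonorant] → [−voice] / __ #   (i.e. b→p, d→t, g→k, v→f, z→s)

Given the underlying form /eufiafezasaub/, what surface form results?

euviavezazaup

Rule 1 (intervocalic voicing): /f/ is a voiceless obstruent between vowels /u/ and /i/, so it voices to [v]. /f/ is a voiceless obstruent between vowels /a/ and /e/, so it voices to [v]. /s/ is a voiceless obstruent between vowels /a/ and /a/, so it voices to [z]. /eufiafezasaub/ → euviavezazaub.
Rule 2 (final devoicing): /b/ is a voiced obstruent in word-final position, so it devoices to [p]. /euviavezazaub/ → euviavezazaup.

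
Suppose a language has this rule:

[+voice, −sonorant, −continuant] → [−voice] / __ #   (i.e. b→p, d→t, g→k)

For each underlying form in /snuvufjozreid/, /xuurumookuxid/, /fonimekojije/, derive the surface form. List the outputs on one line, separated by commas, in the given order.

/snuvufjozreid/: /d/ is a voiced stop in word-final position, so it devoices to [t]. → [snuvufjozreit].
/xuurumookuxid/: /d/ is a voiced stop in word-final position, so it devoices to [t]. → [xuurumookuxit].
/fonimekojije/: the rule's environment is not met; surfaces unchanged as [fonimekojije].

snuvufjozreit, xuurumookuxit, fonimekojije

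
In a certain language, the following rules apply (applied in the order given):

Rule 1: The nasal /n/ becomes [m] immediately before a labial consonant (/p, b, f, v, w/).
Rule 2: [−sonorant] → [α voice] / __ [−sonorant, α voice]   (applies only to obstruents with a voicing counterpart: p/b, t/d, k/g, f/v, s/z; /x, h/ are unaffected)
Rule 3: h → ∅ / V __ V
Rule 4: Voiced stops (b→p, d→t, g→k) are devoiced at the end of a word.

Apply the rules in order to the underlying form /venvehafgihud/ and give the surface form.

Rule 1 (nasal place assimilation): /n/ precedes the labial consonant /v/, so it assimilates in place to [m]. /venvehafgihud/ → vemvehafgihud.
Rule 2 (regressive voicing assimilation): /f/ precedes the voiced obstruent /g/, so it voices to [v] by assimilation. /vemvehafgihud/ → vemvehavgihud.
Rule 3 (intervocalic h-deletion): /h/ occurs between vowels /e/ and /a/, so it deletes. /h/ occurs between vowels /i/ and /u/, so it deletes. /vemvehavgihud/ → vemveavgiud.
Rule 4 (final devoicing): /d/ is a voiced stop in word-final position, so it devoices to [t]. /vemveavgiud/ → vemveavgiut.

vemveavgiut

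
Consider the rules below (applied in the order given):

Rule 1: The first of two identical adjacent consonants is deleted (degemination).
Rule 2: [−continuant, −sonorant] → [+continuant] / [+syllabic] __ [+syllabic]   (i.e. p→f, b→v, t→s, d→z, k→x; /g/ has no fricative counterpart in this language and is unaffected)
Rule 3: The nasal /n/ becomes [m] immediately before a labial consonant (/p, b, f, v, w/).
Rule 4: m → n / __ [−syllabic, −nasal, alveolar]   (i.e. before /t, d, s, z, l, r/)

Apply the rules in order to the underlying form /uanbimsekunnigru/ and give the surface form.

Rule 1 (degemination): /nn/ is a geminate; the first /n/ deletes. /uanbimsekunnigru/ → uanbimsekunigru.
Rule 2 (intervocalic spirantization): /k/ is a stop between vowels /e/ and /u/, so it spirantizes to the fricative [x]. /uanbimsekunigru/ → uanbimsexunigru.
Rule 3 (nasal place assimilation): /n/ precedes the labial consonant /b/, so it assimilates in place to [m]. /uanbimsexunigru/ → uambimsexunigru.
Rule 4 (nasal place assimilation): /m/ precedes the alveolar consonant /s/, so it assimilates in place to [n]. /uambimsexunigru/ → uambinsexunigru.

uambinsexunigru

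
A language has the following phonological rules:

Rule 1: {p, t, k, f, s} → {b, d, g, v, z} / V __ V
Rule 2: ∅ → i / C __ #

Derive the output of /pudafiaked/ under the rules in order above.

Rule 1 (intervocalic voicing): /f/ is a voiceless obstruent between vowels /a/ and /i/, so it voices to [v]. /k/ is a voiceless obstruent between vowels /a/ and /e/, so it voices to [g]. /pudafiaked/ → pudaviaged.
Rule 2 (final i-epenthesis): the form ends in the consonant /d/, so [i] is inserted word-finally. /pudaviaged/ → pudaviagedi.

pudaviagedi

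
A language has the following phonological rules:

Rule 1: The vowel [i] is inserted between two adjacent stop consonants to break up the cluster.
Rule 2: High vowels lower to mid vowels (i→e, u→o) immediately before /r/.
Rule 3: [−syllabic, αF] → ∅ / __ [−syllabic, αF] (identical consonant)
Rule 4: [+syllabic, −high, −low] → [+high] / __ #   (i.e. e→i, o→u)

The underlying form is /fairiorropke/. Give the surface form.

Rule 1 (stop-cluster i-epenthesis): /p/ and /k/ form a stop–stop cluster, so [i] is inserted between them. /fairiorropke/ → fairiorropike.
Rule 2 (pre-rhotic lowering): /i/ is a high vowel immediately before /r/, so it lowers to [e]. /fairiorropike/ → faeriorropike.
Rule 3 (degemination): /rr/ is a geminate; the first /r/ deletes. /faeriorropike/ → faerioropike.
Rule 4 (final vowel raising): /e/ is a mid vowel in word-final position, so it raises to [i]. /faerioropike/ → faerioropiki.

faerioropiki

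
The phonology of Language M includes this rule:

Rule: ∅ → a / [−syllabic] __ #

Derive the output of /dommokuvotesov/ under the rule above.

the form ends in the consonant /v/, so [a] is inserted word-finally.
Surface form: [dommokuvotesova].

dommokuvotesova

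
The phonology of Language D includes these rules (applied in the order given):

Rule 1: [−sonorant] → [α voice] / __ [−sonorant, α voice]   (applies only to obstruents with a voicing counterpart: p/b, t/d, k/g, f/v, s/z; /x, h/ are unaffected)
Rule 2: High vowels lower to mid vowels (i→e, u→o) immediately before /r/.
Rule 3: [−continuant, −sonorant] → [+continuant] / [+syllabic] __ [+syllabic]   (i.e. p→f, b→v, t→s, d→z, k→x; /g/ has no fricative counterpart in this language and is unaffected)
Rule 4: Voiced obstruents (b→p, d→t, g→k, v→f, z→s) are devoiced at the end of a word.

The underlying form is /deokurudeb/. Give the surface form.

deoxoruzep

Rule 1 (regressive voicing assimilation): no segment meets the environment; /deokurudeb/ is unchanged.
Rule 2 (pre-rhotic lowering): /u/ is a high vowel immediately before /r/, so it lowers to [o]. /deokurudeb/ → deokorudeb.
Rule 3 (intervocalic spirantization): /k/ is a stop between vowels /o/ and /o/, so it spirantizes to the fricative [x]. /d/ is a stop between vowels /u/ and /e/, so it spirantizes to the fricative [z]. /deokorudeb/ → deoxoruzeb.
Rule 4 (final devoicing): /b/ is a voiced obstruent in word-final position, so it devoices to [p]. /deoxoruzeb/ → deoxoruzep.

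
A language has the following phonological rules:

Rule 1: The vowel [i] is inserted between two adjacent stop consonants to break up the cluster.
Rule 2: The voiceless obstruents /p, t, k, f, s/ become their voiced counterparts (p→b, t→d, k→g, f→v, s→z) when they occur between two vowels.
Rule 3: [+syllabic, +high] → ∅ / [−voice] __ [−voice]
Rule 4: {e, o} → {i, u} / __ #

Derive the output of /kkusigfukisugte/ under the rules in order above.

Rule 1 (stop-cluster i-epenthesis): /k/ and /k/ form a stop–stop cluster, so [i] is inserted between them. /g/ and /t/ form a stop–stop cluster, so [i] is inserted between them. /kkusigfukisugte/ → kikusigfukisugite.
Rule 2 (intervocalic voicing): /k/ is a voiceless obstruent between vowels /i/ and /u/, so it voices to [g]. /s/ is a voiceless obstruent between vowels /u/ and /i/, so it voices to [z]. /k/ is a voiceless obstruent between vowels /u/ and /i/, so it voices to [g]. /s/ is a voiceless obstruent between vowels /i/ and /u/, so it voices to [z]. /t/ is a voiceless obstruent between vowels /i/ and /e/, so it voices to [d]. /kikusigfukisugite/ → kiguzigfugizugide.
Rule 3 (high vowel syncope): no segment meets the environment; /kiguzigfugizugide/ is unchanged.
Rule 4 (final vowel raising): /e/ is a mid vowel in word-final position, so it raises to [i]. /kiguzigfugizugide/ → kiguzigfugizugidi.

kiguzigfugizugidi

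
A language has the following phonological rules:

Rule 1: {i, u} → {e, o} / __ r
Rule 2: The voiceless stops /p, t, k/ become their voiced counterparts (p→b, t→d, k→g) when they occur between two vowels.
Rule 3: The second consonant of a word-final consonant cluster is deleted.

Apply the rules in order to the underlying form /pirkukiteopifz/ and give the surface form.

perkugideobif

Rule 1 (pre-rhotic lowering): /i/ is a high vowel immediately before /r/, so it lowers to [e]. /pirkukiteopifz/ → perkukiteopifz.
Rule 2 (intervocalic voicing): /k/ is a voiceless stop between vowels /u/ and /i/, so it voices to [g]. /t/ is a voiceless stop between vowels /i/ and /e/, so it voices to [d]. /p/ is a voiceless stop between vowels /o/ and /i/, so it voices to [b]. /perkukiteopifz/ → perkugideobifz.
Rule 3 (final cluster simplification): /z/ is the second consonant of a word-final cluster /fz/, so it deletes. /perkugideobifz/ → perkugideobif.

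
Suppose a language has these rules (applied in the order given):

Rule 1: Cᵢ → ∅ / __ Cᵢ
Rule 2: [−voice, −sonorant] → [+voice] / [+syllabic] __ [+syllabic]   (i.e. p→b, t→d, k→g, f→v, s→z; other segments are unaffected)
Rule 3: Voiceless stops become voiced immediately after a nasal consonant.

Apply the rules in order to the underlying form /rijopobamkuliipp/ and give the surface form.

rijobobamguliip

Rule 1 (degemination): /pp/ is a geminate; the first /p/ deletes. /rijopobamkuliipp/ → rijopobamkuliip.
Rule 2 (intervocalic voicing): /p/ is a voiceless obstruent between vowels /o/ and /o/, so it voices to [b]. /rijopobamkuliip/ → rijobobamkuliip.
Rule 3 (post-nasal voicing): /k/ is a voiceless stop immediately after the nasal /m/, so it voices to [g]. /rijobobamkuliip/ → rijobobamguliip.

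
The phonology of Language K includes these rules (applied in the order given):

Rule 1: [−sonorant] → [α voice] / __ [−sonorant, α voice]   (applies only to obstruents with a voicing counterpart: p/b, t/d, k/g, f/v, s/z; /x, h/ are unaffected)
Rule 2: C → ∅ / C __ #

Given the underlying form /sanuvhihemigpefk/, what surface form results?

sanufhihemikpef

Rule 1 (regressive voicing assimilation): /v/ precedes the voiceless obstruent /h/, so it devoices to [f] by assimilation. /g/ precedes the voiceless obstruent /p/, so it devoices to [k] by assimilation. /sanuvhihemigpefk/ → sanufhihemikpefk.
Rule 2 (final cluster simplification): /k/ is the second consonant of a word-final cluster /fk/, so it deletes. /sanufhihemikpefk/ → sanufhihemikpef.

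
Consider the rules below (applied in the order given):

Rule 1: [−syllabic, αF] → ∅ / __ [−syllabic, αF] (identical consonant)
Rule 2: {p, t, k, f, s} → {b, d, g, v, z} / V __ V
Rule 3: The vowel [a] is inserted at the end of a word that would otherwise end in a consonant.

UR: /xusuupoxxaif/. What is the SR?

Rule 1 (degemination): /xx/ is a geminate; the first /x/ deletes. /xusuupoxxaif/ → xusuupoxaif.
Rule 2 (intervocalic voicing): /s/ is a voiceless obstruent between vowels /u/ and /u/, so it voices to [z]. /p/ is a voiceless obstruent between vowels /u/ and /o/, so it voices to [b]. /xusuupoxaif/ → xuzuuboxaif.
Rule 3 (final a-epenthesis): the form ends in the consonant /f/, so [a] is inserted word-finally. /xuzuuboxaif/ → xuzuuboxaifa.

xuzuuboxaifa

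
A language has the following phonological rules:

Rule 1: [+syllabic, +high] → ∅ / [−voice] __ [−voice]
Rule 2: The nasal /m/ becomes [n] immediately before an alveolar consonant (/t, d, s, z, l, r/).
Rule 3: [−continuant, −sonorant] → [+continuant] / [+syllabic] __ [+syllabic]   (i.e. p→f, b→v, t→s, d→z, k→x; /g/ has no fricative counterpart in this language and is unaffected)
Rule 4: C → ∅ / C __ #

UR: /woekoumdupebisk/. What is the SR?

Rule 1 (high vowel syncope): no segment meets the environment; /woekoumdupebisk/ is unchanged.
Rule 2 (nasal place assimilation): /m/ precedes the alveolar consonant /d/, so it assimilates in place to [n]. /woekoumdupebisk/ → woekoundupebisk.
Rule 3 (intervocalic spirantization): /k/ is a stop between vowels /e/ and /o/, so it spirantizes to the fricative [x]. /p/ is a stop between vowels /u/ and /e/, so it spirantizes to the fricative [f]. /b/ is a stop between vowels /e/ and /i/, so it spirantizes to the fricative [v]. /woekoundupebisk/ → woexoundufevisk.
Rule 4 (final cluster simplification): /k/ is the second consonant of a word-final cluster /sk/, so it deletes. /woexoundufevisk/ → woexoundufevis.

woexoundufevis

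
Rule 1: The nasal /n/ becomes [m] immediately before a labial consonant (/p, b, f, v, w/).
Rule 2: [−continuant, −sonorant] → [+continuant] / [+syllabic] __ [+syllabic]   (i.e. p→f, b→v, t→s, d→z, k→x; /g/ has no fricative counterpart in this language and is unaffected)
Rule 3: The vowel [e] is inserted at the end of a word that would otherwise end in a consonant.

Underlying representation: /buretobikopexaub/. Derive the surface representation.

Rule 1 (nasal place assimilation): no segment meets the environment; /buretobikopexaub/ is unchanged.
Rule 2 (intervocalic spirantization): /t/ is a stop between vowels /e/ and /o/, so it spirantizes to the fricative [s]. /b/ is a stop between vowels /o/ and /i/, so it spirantizes to the fricative [v]. /k/ is a stop between vowels /i/ and /o/, so it spirantizes to the fricative [x]. /p/ is a stop between vowels /o/ and /e/, so it spirantizes to the fricative [f]. /buretobikopexaub/ → buresovixofexaub.
Rule 3 (final e-epenthesis): the form ends in the consonant /b/, so [e] is inserted word-finally. /buresovixofexaub/ → buresovixofexaube.

buresovixofexaube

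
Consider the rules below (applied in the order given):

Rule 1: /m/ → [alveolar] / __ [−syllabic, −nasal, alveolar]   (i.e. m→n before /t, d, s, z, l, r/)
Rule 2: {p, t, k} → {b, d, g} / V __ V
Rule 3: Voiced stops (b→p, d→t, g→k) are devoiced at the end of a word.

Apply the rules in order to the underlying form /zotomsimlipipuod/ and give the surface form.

zodonsinlibibuot

Rule 1 (nasal place assimilation): /m/ precedes the alveolar consonant /s/, so it assimilates in place to [n]. /m/ precedes the alveolar consonant /l/, so it assimilates in place to [n]. /zotomsimlipipuod/ → zotonsinlipipuod.
Rule 2 (intervocalic voicing): /t/ is a voiceless stop between vowels /o/ and /o/, so it voices to [d]. /p/ is a voiceless stop between vowels /i/ and /i/, so it voices to [b]. /p/ is a voiceless stop between vowels /i/ and /u/, so it voices to [b]. /zotonsinlipipuod/ → zodonsinlibibuod.
Rule 3 (final devoicing): /d/ is a voiced stop in word-final position, so it devoices to [t]. /zodonsinlibibuod/ → zodonsinlibibuot.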